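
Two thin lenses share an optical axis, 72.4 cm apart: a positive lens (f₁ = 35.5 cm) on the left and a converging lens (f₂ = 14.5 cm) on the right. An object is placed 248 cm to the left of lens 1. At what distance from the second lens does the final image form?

Lens 1: 1/d_i1 = 1/f₁ − 1/d_o1 = 1/(35.5) − 1/(248) = 0.02414, so d_i1 = 41.43 cm.
The intermediate image is 41.43 cm to the right of lens 1, which is 72.4 − (41.43) = 30.97 cm to the left of lens 2, so d_o2 = +30.97 cm.
Lens 2: 1/d_i2 = 1/f₂ − 1/d_o2 = 1/(14.5) − 1/(30.97) = 0.03668, so d_i2 = 27.3 cm.
The final image is real, 27.3 cm to the right of lens 2 (overall magnification ≈ 0.15).

27.3 cm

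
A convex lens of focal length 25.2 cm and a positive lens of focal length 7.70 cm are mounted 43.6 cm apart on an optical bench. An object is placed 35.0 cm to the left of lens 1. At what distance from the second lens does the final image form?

6.60 cm

Lens 1: 1/d_i1 = 1/f₁ − 1/d_o1 = 1/(25.2) − 1/(35.0) = 0.01111, so d_i1 = 90.00 cm.
The intermediate image is 90.00 cm to the right of lens 1, which lies 46.40 cm to the right of lens 2 — a virtual object — so d_o2 = −46.40 cm.
Lens 2: 1/d_i2 = 1/f₂ − 1/d_o2 = 1/(7.70) − 1/(-46.40) = 0.1514, so d_i2 = 6.60 cm.
The final image is real, 6.60 cm to the right of lens 2 (overall magnification ≈ -0.37).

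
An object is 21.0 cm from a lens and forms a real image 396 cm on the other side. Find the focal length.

f = 19.9 cm (converging)

Real image ⇒ d_i = +396 cm.
1/f = 1/d_o + 1/d_i = 1/(21.0) + 1/(396) = 0.05014, so f = 19.9 cm.
Since f is positive, the lens is converging.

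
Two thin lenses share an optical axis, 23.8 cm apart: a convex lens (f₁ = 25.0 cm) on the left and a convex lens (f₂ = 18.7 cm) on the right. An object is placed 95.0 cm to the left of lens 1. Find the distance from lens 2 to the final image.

6.57 cm

Lens 1: 1/d_i1 = 1/f₁ − 1/d_o1 = 1/(25.0) − 1/(95.0) = 0.02947, so d_i1 = 33.93 cm.
The intermediate image is 33.93 cm to the right of lens 1, which lies 10.13 cm to the right of lens 2 — a virtual object — so d_o2 = −10.13 cm.
Lens 2: 1/d_i2 = 1/f₂ − 1/d_o2 = 1/(18.7) − 1/(-10.13) = 0.1522, so d_i2 = 6.57 cm.
The final image is real, 6.57 cm to the right of lens 2 (overall magnification ≈ -0.23).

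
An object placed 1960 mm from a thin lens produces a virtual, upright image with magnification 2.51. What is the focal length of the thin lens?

m = −d_i/d_o ⇒ d_i = −m·d_o = −(+2.51)·(1960) = -4920 mm.
1/f = 1/d_o + 1/d_i = 1/(1960) + 1/(-4920) = 0.0003070, so f = 3260 mm.
Since f is positive, the thin lens is converging.

f = 3260 mm (converging)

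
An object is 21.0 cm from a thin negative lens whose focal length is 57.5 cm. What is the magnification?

m = +0.732

For a negative lens, f = -57.5 cm.
1/d_i = 1/f − 1/d_o = 1/(-57.50) − 1/(21.0) = -0.06501, so d_i = -15.38 cm.
m = −d_i/d_o = −(-15.38)/(21.0) = +0.732.
The image is virtual, upright and reduced, on the same side as the object.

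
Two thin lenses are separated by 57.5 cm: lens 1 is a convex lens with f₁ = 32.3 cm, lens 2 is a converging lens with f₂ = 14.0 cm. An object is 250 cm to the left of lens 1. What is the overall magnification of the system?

Lens 1: 1/d_i1 = 1/(32.3) − 1/(250) = 0.02696, so d_i1 = 37.09 cm; m₁ = −d_i1/d_o1 = -0.1484.
d_o2 = 57.5 − (37.09) = 20.41 cm.
Lens 2: 1/d_i2 = 1/(14.0) − 1/(20.41) = 0.02243, so d_i2 = 44.58 cm; m₂ = −d_i2/d_o2 = -2.184.
m = m₁·m₂ = (-0.1484)(-2.184) = +0.324.

m = +0.324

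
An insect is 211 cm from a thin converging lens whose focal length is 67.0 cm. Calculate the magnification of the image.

m = -0.465

1/d_i = 1/f − 1/d_o = 1/(67.00) − 1/(211) = 0.01019, so d_i = 98.17 cm.
m = −d_i/d_o = −(98.17)/(211) = -0.465.
The image is real, inverted and reduced, on the far side of the lens.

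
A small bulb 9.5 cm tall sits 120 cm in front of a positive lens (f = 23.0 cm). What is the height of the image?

1/d_i = 1/f − 1/d_o = 1/(23.00) − 1/(120) = 0.03514, so d_i = 28.45 cm.
m = −d_i/d_o = -0.2371.
|h_i| = |m|·h_o = 0.2371 × 9.5 = 2.25 cm. The image is real, inverted and reduced, on the far side of the lens.

2.25 cm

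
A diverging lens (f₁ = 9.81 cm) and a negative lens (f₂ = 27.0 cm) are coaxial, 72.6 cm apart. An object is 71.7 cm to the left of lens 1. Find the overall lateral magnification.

m = +0.0300

f₁ = −9.81 cm (diverging).
Lens 1: 1/d_i1 = 1/(-9.81) − 1/(71.7) = -0.1159, so d_i1 = -8.629 cm; m₁ = −d_i1/d_o1 = +0.1203.
d_o2 = 72.6 − (-8.629) = 81.23 cm.
f₂ = −27.0 cm (diverging).
Lens 2: 1/d_i2 = 1/(-27.0) − 1/(81.23) = -0.04935, so d_i2 = -20.26 cm; m₂ = −d_i2/d_o2 = +0.2495.
m = m₁·m₂ = (+0.1203)(+0.2495) = +0.0300.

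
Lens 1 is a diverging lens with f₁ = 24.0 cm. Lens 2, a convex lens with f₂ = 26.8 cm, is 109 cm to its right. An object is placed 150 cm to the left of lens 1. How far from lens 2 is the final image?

Lens 1 is diverging, so f₁ = −24.0 cm.
Lens 1: 1/d_i1 = 1/f₁ − 1/d_o1 = 1/(-24.0) − 1/(150) = -0.04833, so d_i1 = -20.69 cm.
The intermediate image is 20.69 cm to the left of lens 1 (virtual), which is 109 − (-20.69) = 129.7 cm to the left of lens 2, so d_o2 = +129.7 cm.
Lens 2: 1/d_i2 = 1/f₂ − 1/d_o2 = 1/(26.8) − 1/(129.7) = 0.02960, so d_i2 = 33.8 cm.
The final image is real, 33.8 cm to the right of lens 2 (overall magnification ≈ -0.036).

33.8 cm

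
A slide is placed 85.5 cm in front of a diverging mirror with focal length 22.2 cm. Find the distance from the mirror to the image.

For a diverging mirror, f = -22.2 cm.
Mirror equation: 1/d_i = 1/f − 1/d_o = 1/(-22.20) − 1/(85.5) = -0.04505 − 0.01170 = -0.05674, so d_i = -17.6 cm.
The image is virtual, upright and reduced, behind the mirror.

17.6 cm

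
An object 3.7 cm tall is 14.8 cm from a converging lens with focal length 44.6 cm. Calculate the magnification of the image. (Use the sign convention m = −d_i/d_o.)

m = +1.50

1/d_i = 1/f − 1/d_o = 1/(44.60) − 1/(14.8) = -0.04515, so d_i = -22.15 cm.
m = −d_i/d_o = −(-22.15)/(14.8) = +1.50.
The image is virtual, upright and enlarged, on the same side as the object.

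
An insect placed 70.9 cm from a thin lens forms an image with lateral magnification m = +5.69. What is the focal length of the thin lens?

m = −d_i/d_o ⇒ d_i = −m·d_o = −(+5.69)·(70.9) = -403.4 cm.
1/f = 1/d_o + 1/d_i = 1/(70.9) + 1/(-403.4) = 0.01163, so f = 86.0 cm.
Since f is positive, the thin lens is converging.

f = 86.0 cm (converging)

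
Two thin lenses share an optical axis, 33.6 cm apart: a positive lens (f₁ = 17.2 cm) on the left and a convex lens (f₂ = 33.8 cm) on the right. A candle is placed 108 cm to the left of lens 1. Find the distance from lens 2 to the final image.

21.5 cm

Lens 1: 1/d_i1 = 1/f₁ − 1/d_o1 = 1/(17.2) − 1/(108) = 0.04888, so d_i1 = 20.46 cm.
The intermediate image is 20.46 cm to the right of lens 1, which is 33.6 − (20.46) = 13.14 cm to the left of lens 2, so d_o2 = +13.14 cm.
Lens 2: 1/d_i2 = 1/f₂ − 1/d_o2 = 1/(33.8) − 1/(13.14) = -0.04652, so d_i2 = -21.5 cm.
The final image is virtual, 21.5 cm to the left of lens 2 (overall magnification ≈ -0.31).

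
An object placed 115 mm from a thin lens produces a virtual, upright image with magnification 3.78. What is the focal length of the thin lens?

f = 156 mm (converging)

m = −d_i/d_o ⇒ d_i = −m·d_o = −(+3.78)·(115) = -434.7 mm.
1/f = 1/d_o + 1/d_i = 1/(115) + 1/(-434.7) = 0.006395, so f = 156 mm.
Since f is positive, the thin lens is converging.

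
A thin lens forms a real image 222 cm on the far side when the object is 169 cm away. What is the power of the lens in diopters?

P = +1.04 D

d_i = +222 cm.
1/f = 1/d_o + 1/d_i = 1/(169) + 1/(222) = 0.01042 cm⁻¹.
f = 95.95 cm = 0.9595 m, so P = 1/f = +1.04 D.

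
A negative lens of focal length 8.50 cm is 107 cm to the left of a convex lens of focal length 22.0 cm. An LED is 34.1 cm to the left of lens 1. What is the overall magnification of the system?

f₁ = −8.50 cm (diverging).
Lens 1: 1/d_i1 = 1/(-8.50) − 1/(34.1) = -0.1470, so d_i1 = -6.804 cm; m₁ = −d_i1/d_o1 = +0.1995.
d_o2 = 107 − (-6.804) = 113.8 cm.
Lens 2: 1/d_i2 = 1/(22.0) − 1/(113.8) = 0.03667, so d_i2 = 27.27 cm; m₂ = −d_i2/d_o2 = -0.2397.
m = m₁·m₂ = (+0.1995)(-0.2397) = -0.0478.

m = -0.0478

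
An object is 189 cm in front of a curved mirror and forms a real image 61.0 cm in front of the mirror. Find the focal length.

Real image ⇒ d_i = +61.0 cm.
1/f = 1/d_o + 1/d_i = 1/(189) + 1/(61.0) = 0.02168, so f = 46.1 cm.
Since f is positive, the curved mirror is concave.

f = 46.1 cm (concave)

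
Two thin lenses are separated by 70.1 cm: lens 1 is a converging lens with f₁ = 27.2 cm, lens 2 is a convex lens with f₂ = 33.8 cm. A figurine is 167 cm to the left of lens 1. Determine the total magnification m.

Lens 1: 1/d_i1 = 1/(27.2) − 1/(167) = 0.03078, so d_i1 = 32.49 cm; m₁ = −d_i1/d_o1 = -0.1946.
d_o2 = 70.1 − (32.49) = 37.61 cm.
Lens 2: 1/d_i2 = 1/(33.8) − 1/(37.61) = 0.002997, so d_i2 = 333.7 cm; m₂ = −d_i2/d_o2 = -8.871.
m = m₁·m₂ = (-0.1946)(-8.871) = +1.73.

m = +1.73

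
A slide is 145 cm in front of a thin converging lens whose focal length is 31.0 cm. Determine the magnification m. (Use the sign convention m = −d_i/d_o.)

1/d_i = 1/f − 1/d_o = 1/(31.00) − 1/(145) = 0.02536, so d_i = 39.43 cm.
m = −d_i/d_o = −(39.43)/(145) = -0.272.
The image is real, inverted and reduced, on the far side of the lens.

m = -0.272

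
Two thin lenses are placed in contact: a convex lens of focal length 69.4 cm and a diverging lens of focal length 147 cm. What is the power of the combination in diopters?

P₁ = 1/f₁ = 1/(0.694 m) = +1.441 D; P₂ = 1/f₂ = 1/(-1.47 m) = -0.6803 D.
For thin lenses in contact, P = P₁ + P₂ = (+1.441) + (-0.6803) = +0.761 D.

P = +0.761 D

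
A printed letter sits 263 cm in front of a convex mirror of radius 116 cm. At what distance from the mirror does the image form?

f = R/2 = 116/2 = 58.00 cm; for a convex mirror, f = -58.00 cm.
Mirror equation: 1/q = 1/f − 1/p = 1/(-58.00) − 1/(263) = -0.01724 − 0.003802 = -0.02104, so q = -47.5 cm.
The image is virtual, upright and reduced, behind the mirror.

47.5 cm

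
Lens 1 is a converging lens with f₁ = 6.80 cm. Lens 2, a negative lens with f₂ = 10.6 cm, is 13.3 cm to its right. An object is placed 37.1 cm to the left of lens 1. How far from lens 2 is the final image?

Lens 1: 1/d_i1 = 1/f₁ − 1/d_o1 = 1/(6.80) − 1/(37.1) = 0.1201, so d_i1 = 8.326 cm.
The intermediate image is 8.326 cm to the right of lens 1, which is 13.3 − (8.326) = 4.974 cm to the left of lens 2, so d_o2 = +4.974 cm.
Lens 2 is diverging, so f₂ = −10.6 cm.
Lens 2: 1/d_i2 = 1/f₂ − 1/d_o2 = 1/(-10.6) − 1/(4.974) = -0.2954, so d_i2 = -3.39 cm.
The final image is virtual, 3.39 cm to the left of lens 2 (overall magnification ≈ -0.15).

3.39 cm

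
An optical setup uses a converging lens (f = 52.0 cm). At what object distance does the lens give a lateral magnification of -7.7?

m = −d_i/d_o ⇒ d_i = −m·d_o.
1/f = 1/d_o + 1/d_i = 1/d_o − 1/(m·d_o) = (1 − 1/m)/d_o, so d_o = f(1 − 1/m) = (52.00)(1 − 1/(-7.7)) = 58.8 cm.

58.8 cm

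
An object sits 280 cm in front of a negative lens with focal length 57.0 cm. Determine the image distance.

47.4 cm

For a negative lens, f = -57.0 cm.
Thin-lens equation: 1/d_i = 1/f − 1/d_o = 1/(-57.00) − 1/(280) = -0.01754 − 0.003571 = -0.02112, so d_i = -47.4 cm.
The image is virtual, upright and reduced, on the same side as the object.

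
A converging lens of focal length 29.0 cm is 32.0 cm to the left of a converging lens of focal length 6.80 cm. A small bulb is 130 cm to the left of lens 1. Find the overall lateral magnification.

Lens 1: 1/d_i1 = 1/(29.0) − 1/(130) = 0.02679, so d_i1 = 37.33 cm; m₁ = −d_i1/d_o1 = -0.2872.
d_o2 = 32.0 − (37.33) = -5.330 cm (virtual object).
Lens 2: 1/d_i2 = 1/(6.80) − 1/(-5.330) = 0.3347, so d_i2 = 2.988 cm; m₂ = −d_i2/d_o2 = +0.5606.
m = m₁·m₂ = (-0.2872)(+0.5606) = -0.161.

m = -0.161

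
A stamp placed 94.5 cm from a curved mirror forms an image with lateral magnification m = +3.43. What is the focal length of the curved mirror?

f = 133 cm (concave)

m = −d_i/d_o ⇒ d_i = −m·d_o = −(+3.43)·(94.5) = -324.1 cm.
1/f = 1/d_o + 1/d_i = 1/(94.5) + 1/(-324.1) = 0.007497, so f = 133 cm.
Since f is positive, the curved mirror is concave.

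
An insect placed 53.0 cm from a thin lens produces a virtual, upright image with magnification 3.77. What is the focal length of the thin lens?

m = −d_i/d_o ⇒ d_i = −m·d_o = −(+3.77)·(53.0) = -199.8 cm.
1/f = 1/d_o + 1/d_i = 1/(53.0) + 1/(-199.8) = 0.01386, so f = 72.1 cm.
Since f is positive, the thin lens is converging.

f = 72.1 cm (converging)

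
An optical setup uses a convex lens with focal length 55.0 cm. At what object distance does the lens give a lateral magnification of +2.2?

m = −d_i/d_o ⇒ d_i = −m·d_o.
1/f = 1/d_o + 1/d_i = 1/d_o − 1/(m·d_o) = (1 − 1/m)/d_o, so d_o = f(1 − 1/m) = (55.00)(1 − 1/(+2.2)) = 30.0 cm.

30.0 cm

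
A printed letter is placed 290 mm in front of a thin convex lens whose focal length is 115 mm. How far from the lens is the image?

191 mm

Lens equation: 1/d_i = 1/f − 1/d_o = 1/(115.0) − 1/(290) = 0.008696 − 0.003448 = 0.005247, so d_i = 191 mm.
The image is real, inverted and reduced, on the far side of the lens.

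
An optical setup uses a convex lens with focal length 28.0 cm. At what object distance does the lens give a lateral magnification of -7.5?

31.7 cm

m = −d_i/d_o ⇒ d_i = −m·d_o.
1/f = 1/d_o + 1/d_i = 1/d_o − 1/(m·d_o) = (1 − 1/m)/d_o, so d_o = f(1 − 1/m) = (28.00)(1 − 1/(-7.5)) = 31.7 cm.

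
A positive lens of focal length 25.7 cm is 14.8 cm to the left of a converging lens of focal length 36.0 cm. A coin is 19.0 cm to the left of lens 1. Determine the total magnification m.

Lens 1: 1/d_i1 = 1/(25.7) − 1/(19.0) = -0.01372, so d_i1 = -72.88 cm; m₁ = −d_i1/d_o1 = +3.836.
d_o2 = 14.8 − (-72.88) = 87.68 cm.
Lens 2: 1/d_i2 = 1/(36.0) − 1/(87.68) = 0.01637, so d_i2 = 61.08 cm; m₂ = −d_i2/d_o2 = -0.6966.
m = m₁·m₂ = (+3.836)(-0.6966) = -2.67.

m = -2.67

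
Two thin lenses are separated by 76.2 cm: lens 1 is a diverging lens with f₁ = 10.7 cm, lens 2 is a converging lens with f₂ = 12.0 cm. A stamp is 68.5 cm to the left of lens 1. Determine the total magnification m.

f₁ = −10.7 cm (diverging).
Lens 1: 1/d_i1 = 1/(-10.7) − 1/(68.5) = -0.1081, so d_i1 = -9.254 cm; m₁ = −d_i1/d_o1 = +0.1351.
d_o2 = 76.2 − (-9.254) = 85.45 cm.
Lens 2: 1/d_i2 = 1/(12.0) − 1/(85.45) = 0.07163, so d_i2 = 13.96 cm; m₂ = −d_i2/d_o2 = -0.1634.
m = m₁·m₂ = (+0.1351)(-0.1634) = -0.0221.

m = -0.0221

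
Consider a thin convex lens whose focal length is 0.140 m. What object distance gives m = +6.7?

m = −d_i/d_o ⇒ d_i = −m·d_o.
1/f = 1/d_o + 1/d_i = 1/d_o − 1/(m·d_o) = (1 − 1/m)/d_o, so d_o = f(1 − 1/m) = (0.1400)(1 − 1/(+6.7)) = 0.119 m.

0.119 m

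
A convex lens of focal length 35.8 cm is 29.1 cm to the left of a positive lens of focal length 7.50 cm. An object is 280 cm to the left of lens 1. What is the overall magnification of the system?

Lens 1: 1/d_i1 = 1/(35.8) − 1/(280) = 0.02436, so d_i1 = 41.05 cm; m₁ = −d_i1/d_o1 = -0.1466.
d_o2 = 29.1 − (41.05) = -11.95 cm (virtual object).
Lens 2: 1/d_i2 = 1/(7.50) − 1/(-11.95) = 0.2170, so d_i2 = 4.608 cm; m₂ = −d_i2/d_o2 = +0.3856.
m = m₁·m₂ = (-0.1466)(+0.3856) = -0.0565.

m = -0.0565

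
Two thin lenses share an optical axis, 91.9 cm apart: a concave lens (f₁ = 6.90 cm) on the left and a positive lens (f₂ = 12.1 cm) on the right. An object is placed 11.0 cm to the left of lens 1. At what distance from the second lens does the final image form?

Lens 1 is diverging, so f₁ = −6.90 cm.
Lens 1: 1/d_i1 = 1/f₁ − 1/d_o1 = 1/(-6.90) − 1/(11.0) = -0.2358, so d_i1 = -4.240 cm.
The intermediate image is 4.240 cm to the left of lens 1 (virtual), which is 91.9 − (-4.240) = 96.14 cm to the left of lens 2, so d_o2 = +96.14 cm.
Lens 2: 1/d_i2 = 1/f₂ − 1/d_o2 = 1/(12.1) − 1/(96.14) = 0.07224, so d_i2 = 13.8 cm.
The final image is real, 13.8 cm to the right of lens 2 (overall magnification ≈ -0.056).

13.8 cm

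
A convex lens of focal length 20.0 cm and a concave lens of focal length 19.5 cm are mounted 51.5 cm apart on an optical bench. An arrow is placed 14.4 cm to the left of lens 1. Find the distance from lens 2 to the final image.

16.4 cm

Lens 1: 1/d_i1 = 1/f₁ − 1/d_o1 = 1/(20.0) − 1/(14.4) = -0.01944, so d_i1 = -51.43 cm.
The intermediate image is 51.43 cm to the left of lens 1 (virtual), which is 51.5 − (-51.43) = 102.9 cm to the left of lens 2, so d_o2 = +102.9 cm.
Lens 2 is diverging, so f₂ = −19.5 cm.
Lens 2: 1/d_i2 = 1/f₂ − 1/d_o2 = 1/(-19.5) − 1/(102.9) = -0.06100, so d_i2 = -16.4 cm.
The final image is virtual, 16.4 cm to the left of lens 2 (overall magnification ≈ 0.57).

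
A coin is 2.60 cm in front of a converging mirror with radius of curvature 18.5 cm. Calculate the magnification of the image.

f = R/2 = 18.5/2 = 9.250 cm.
1/d_i = 1/f − 1/d_o = 1/(9.250) − 1/(2.60) = -0.2765, so d_i = -3.617 cm.
m = −d_i/d_o = −(-3.617)/(2.60) = +1.39.
The image is virtual, upright and enlarged, behind the mirror.

m = +1.39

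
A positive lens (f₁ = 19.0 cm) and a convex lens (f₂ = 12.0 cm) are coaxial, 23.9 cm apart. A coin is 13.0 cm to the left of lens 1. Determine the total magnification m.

Lens 1: 1/d_i1 = 1/(19.0) − 1/(13.0) = -0.02429, so d_i1 = -41.17 cm; m₁ = −d_i1/d_o1 = +3.167.
d_o2 = 23.9 − (-41.17) = 65.07 cm.
Lens 2: 1/d_i2 = 1/(12.0) − 1/(65.07) = 0.06797, so d_i2 = 14.71 cm; m₂ = −d_i2/d_o2 = -0.2261.
m = m₁·m₂ = (+3.167)(-0.2261) = -0.716.

m = -0.716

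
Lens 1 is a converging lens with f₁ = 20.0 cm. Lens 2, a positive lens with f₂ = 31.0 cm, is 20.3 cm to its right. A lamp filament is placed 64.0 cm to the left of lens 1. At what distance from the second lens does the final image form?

Lens 1: 1/d_i1 = 1/f₁ − 1/d_o1 = 1/(20.0) − 1/(64.0) = 0.03438, so d_i1 = 29.09 cm.
The intermediate image is 29.09 cm to the right of lens 1, which lies 8.790 cm to the right of lens 2 — a virtual object — so d_o2 = −8.790 cm.
Lens 2: 1/d_i2 = 1/f₂ − 1/d_o2 = 1/(31.0) − 1/(-8.790) = 0.1460, so d_i2 = 6.85 cm.
The final image is real, 6.85 cm to the right of lens 2 (overall magnification ≈ -0.35).

6.85 cm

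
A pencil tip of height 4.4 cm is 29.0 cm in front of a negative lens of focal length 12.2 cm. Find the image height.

For a negative lens, f = -12.2 cm.
1/d_i = 1/f − 1/d_o = 1/(-12.20) − 1/(29.0) = -0.1164, so d_i = -8.587 cm.
m = −d_i/d_o = +0.2961.
|h_i| = |m|·h_o = 0.2961 × 4.4 = 1.30 cm. The image is virtual, upright and reduced, on the same side as the object.

1.30 cm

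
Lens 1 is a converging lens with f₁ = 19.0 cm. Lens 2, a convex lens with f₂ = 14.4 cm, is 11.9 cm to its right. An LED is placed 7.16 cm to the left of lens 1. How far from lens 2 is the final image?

Lens 1: 1/d_i1 = 1/f₁ − 1/d_o1 = 1/(19.0) − 1/(7.16) = -0.08703, so d_i1 = -11.49 cm.
The intermediate image is 11.49 cm to the left of lens 1 (virtual), which is 11.9 − (-11.49) = 23.39 cm to the left of lens 2, so d_o2 = +23.39 cm.
Lens 2: 1/d_i2 = 1/f₂ − 1/d_o2 = 1/(14.4) − 1/(23.39) = 0.02669, so d_i2 = 37.5 cm.
The final image is real, 37.5 cm to the right of lens 2 (overall magnification ≈ -2.6).

37.5 cm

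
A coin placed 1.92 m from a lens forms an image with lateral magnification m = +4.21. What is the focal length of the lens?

f = 2.52 m (converging)

m = −d_i/d_o ⇒ d_i = −m·d_o = −(+4.21)·(1.92) = -8.083 m.
1/f = 1/d_o + 1/d_i = 1/(1.92) + 1/(-8.083) = 0.3971, so f = 2.52 m.
Since f is positive, the lens is converging.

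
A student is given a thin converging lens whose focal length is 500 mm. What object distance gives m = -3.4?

m = −d_i/d_o ⇒ d_i = −m·d_o.
1/f = 1/d_o + 1/d_i = 1/d_o − 1/(m·d_o) = (1 − 1/m)/d_o, so d_o = f(1 − 1/m) = (500.0)(1 − 1/(-3.4)) = 647 mm.

647 mm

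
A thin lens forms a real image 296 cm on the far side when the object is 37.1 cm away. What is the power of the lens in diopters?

d_i = +296 cm.
1/f = 1/d_o + 1/d_i = 1/(37.1) + 1/(296) = 0.03033 cm⁻¹.
f = 32.97 cm = 0.3297 m, so P = 1/f = +3.03 D.

P = +3.03 D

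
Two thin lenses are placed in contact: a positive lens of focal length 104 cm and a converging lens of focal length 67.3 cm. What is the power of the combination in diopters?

P₁ = 1/f₁ = 1/(1.04 m) = +0.9615 D; P₂ = 1/f₂ = 1/(0.673 m) = +1.486 D.
For thin lenses in contact, P = P₁ + P₂ = (+0.9615) + (+1.486) = +2.45 D.

P = +2.45 D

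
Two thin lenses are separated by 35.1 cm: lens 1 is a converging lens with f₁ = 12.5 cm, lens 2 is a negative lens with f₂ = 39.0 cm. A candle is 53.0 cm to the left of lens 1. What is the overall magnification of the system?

m = -0.208

Lens 1: 1/d_i1 = 1/(12.5) − 1/(53.0) = 0.06113, so d_i1 = 16.36 cm; m₁ = −d_i1/d_o1 = -0.3087.
d_o2 = 35.1 − (16.36) = 18.74 cm.
f₂ = −39.0 cm (diverging).
Lens 2: 1/d_i2 = 1/(-39.0) − 1/(18.74) = -0.07900, so d_i2 = -12.66 cm; m₂ = −d_i2/d_o2 = +0.6754.
m = m₁·m₂ = (-0.3087)(+0.6754) = -0.208.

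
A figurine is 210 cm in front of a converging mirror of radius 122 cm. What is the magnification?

m = -0.409

f = R/2 = 122/2 = 61.00 cm.
1/d_i = 1/f − 1/d_o = 1/(61.00) − 1/(210) = 0.01163, so d_i = 85.97 cm.
m = −d_i/d_o = −(85.97)/(210) = -0.409.
The image is real, inverted and reduced, in front of the mirror.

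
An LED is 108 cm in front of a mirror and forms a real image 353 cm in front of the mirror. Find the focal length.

f = 82.7 cm (concave)

Real image ⇒ d_i = +353 cm.
1/f = 1/d_o + 1/d_i = 1/(108) + 1/(353) = 0.01209, so f = 82.7 cm.
Since f is positive, the mirror is concave.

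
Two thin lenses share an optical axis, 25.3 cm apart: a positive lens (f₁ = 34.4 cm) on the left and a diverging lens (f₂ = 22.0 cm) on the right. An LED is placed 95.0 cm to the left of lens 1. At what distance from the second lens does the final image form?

95.0 cm

Lens 1: 1/d_i1 = 1/f₁ − 1/d_o1 = 1/(34.4) − 1/(95.0) = 0.01854, so d_i1 = 53.93 cm.
The intermediate image is 53.93 cm to the right of lens 1, which lies 28.63 cm to the right of lens 2 — a virtual object — so d_o2 = −28.63 cm.
Lens 2 is diverging, so f₂ = −22.0 cm.
Lens 2: 1/d_i2 = 1/f₂ − 1/d_o2 = 1/(-22.0) − 1/(-28.63) = -0.01053, so d_i2 = -95.0 cm.
The final image is virtual, 95.0 cm to the left of lens 2 (overall magnification ≈ 1.9).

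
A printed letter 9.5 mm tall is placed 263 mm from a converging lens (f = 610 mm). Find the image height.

16.7 mm

1/d_i = 1/f − 1/d_o = 1/(610.0) − 1/(263) = -0.002163, so d_i = -462.3 mm.
m = −d_i/d_o = +1.758.
|h_i| = |m|·h_o = 1.758 × 9.5 = 16.7 mm. The image is virtual, upright and enlarged, on the same side as the object.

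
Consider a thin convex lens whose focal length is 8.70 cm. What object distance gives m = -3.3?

11.3 cm

m = −d_i/d_o ⇒ d_i = −m·d_o.
1/f = 1/d_o + 1/d_i = 1/d_o − 1/(m·d_o) = (1 − 1/m)/d_o, so d_o = f(1 − 1/m) = (8.700)(1 − 1/(-3.3)) = 11.3 cm.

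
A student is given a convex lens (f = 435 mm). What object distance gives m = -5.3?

m = −d_i/d_o ⇒ d_i = −m·d_o.
1/f = 1/d_o + 1/d_i = 1/d_o − 1/(m·d_o) = (1 − 1/m)/d_o, so d_o = f(1 − 1/m) = (435.0)(1 − 1/(-5.3)) = 517 mm.

517 mm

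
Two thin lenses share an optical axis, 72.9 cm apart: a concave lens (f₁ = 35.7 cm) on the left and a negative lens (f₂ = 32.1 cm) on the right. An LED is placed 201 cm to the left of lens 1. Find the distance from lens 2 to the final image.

Lens 1 is diverging, so f₁ = −35.7 cm.
Lens 1: 1/d_i1 = 1/f₁ − 1/d_o1 = 1/(-35.7) − 1/(201) = -0.03299, so d_i1 = -30.32 cm.
The intermediate image is 30.32 cm to the left of lens 1 (virtual), which is 72.9 − (-30.32) = 103.2 cm to the left of lens 2, so d_o2 = +103.2 cm.
Lens 2 is diverging, so f₂ = −32.1 cm.
Lens 2: 1/d_i2 = 1/f₂ − 1/d_o2 = 1/(-32.1) − 1/(103.2) = -0.04084, so d_i2 = -24.5 cm.
The final image is virtual, 24.5 cm to the left of lens 2 (overall magnification ≈ 0.036).

24.5 cm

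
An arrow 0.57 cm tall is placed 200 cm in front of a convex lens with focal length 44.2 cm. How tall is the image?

1/d_i = 1/f − 1/d_o = 1/(44.20) − 1/(200) = 0.01762, so d_i = 56.74 cm.
m = −d_i/d_o = -0.2837.
|h_i| = |m|·h_o = 0.2837 × 0.57 = 0.162 cm. The image is real, inverted and reduced, on the far side of the lens.

0.162 cm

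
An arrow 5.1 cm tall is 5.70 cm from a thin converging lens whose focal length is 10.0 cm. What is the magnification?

m = +2.33

1/d_i = 1/f − 1/d_o = 1/(10.00) − 1/(5.70) = -0.07544, so d_i = -13.26 cm.
m = −d_i/d_o = −(-13.26)/(5.70) = +2.33.
The image is virtual, upright and enlarged, on the same side as the object.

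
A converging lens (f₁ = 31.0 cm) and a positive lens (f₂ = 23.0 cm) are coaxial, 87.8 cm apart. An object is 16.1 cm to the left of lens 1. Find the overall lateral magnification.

m = -0.487

Lens 1: 1/d_i1 = 1/(31.0) − 1/(16.1) = -0.02985, so d_i1 = -33.50 cm; m₁ = −d_i1/d_o1 = +2.081.
d_o2 = 87.8 − (-33.50) = 121.3 cm.
Lens 2: 1/d_i2 = 1/(23.0) − 1/(121.3) = 0.03523, so d_i2 = 28.38 cm; m₂ = −d_i2/d_o2 = -0.2340.
m = m₁·m₂ = (+2.081)(-0.2340) = -0.487.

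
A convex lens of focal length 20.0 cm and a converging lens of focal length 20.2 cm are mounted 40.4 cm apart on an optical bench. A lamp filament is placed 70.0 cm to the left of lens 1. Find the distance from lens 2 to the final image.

Lens 1: 1/d_i1 = 1/f₁ − 1/d_o1 = 1/(20.0) − 1/(70.0) = 0.03571, so d_i1 = 28.00 cm.
The intermediate image is 28.00 cm to the right of lens 1, which is 40.4 − (28.00) = 12.40 cm to the left of lens 2, so d_o2 = +12.40 cm.
Lens 2: 1/d_i2 = 1/f₂ − 1/d_o2 = 1/(20.2) − 1/(12.40) = -0.03114, so d_i2 = -32.1 cm.
The final image is virtual, 32.1 cm to the left of lens 2 (overall magnification ≈ -1.0).

32.1 cm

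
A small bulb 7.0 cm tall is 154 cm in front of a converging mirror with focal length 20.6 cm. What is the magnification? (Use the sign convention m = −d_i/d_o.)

m = -0.154

1/d_i = 1/f − 1/d_o = 1/(20.60) − 1/(154) = 0.04205, so d_i = 23.78 cm.
m = −d_i/d_o = −(23.78)/(154) = -0.154.
The image is real, inverted and reduced, in front of the mirror.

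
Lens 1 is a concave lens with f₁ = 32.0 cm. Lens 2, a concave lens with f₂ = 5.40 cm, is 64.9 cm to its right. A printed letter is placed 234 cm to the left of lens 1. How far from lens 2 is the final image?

5.10 cm

Lens 1 is diverging, so f₁ = −32.0 cm.
Lens 1: 1/d_i1 = 1/f₁ − 1/d_o1 = 1/(-32.0) − 1/(234) = -0.03552, so d_i1 = -28.15 cm.
The intermediate image is 28.15 cm to the left of lens 1 (virtual), which is 64.9 − (-28.15) = 93.05 cm to the left of lens 2, so d_o2 = +93.05 cm.
Lens 2 is diverging, so f₂ = −5.40 cm.
Lens 2: 1/d_i2 = 1/f₂ − 1/d_o2 = 1/(-5.40) − 1/(93.05) = -0.1959, so d_i2 = -5.10 cm.
The final image is virtual, 5.10 cm to the left of lens 2 (overall magnification ≈ 0.0066).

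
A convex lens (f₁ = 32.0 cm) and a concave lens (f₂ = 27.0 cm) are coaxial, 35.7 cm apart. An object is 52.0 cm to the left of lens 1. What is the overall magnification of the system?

m = +2.11

Lens 1: 1/d_i1 = 1/(32.0) − 1/(52.0) = 0.01202, so d_i1 = 83.20 cm; m₁ = −d_i1/d_o1 = -1.600.
d_o2 = 35.7 − (83.20) = -47.50 cm (virtual object).
f₂ = −27.0 cm (diverging).
Lens 2: 1/d_i2 = 1/(-27.0) − 1/(-47.50) = -0.01598, so d_i2 = -62.56 cm; m₂ = −d_i2/d_o2 = -1.317.
m = m₁·m₂ = (-1.600)(-1.317) = +2.11.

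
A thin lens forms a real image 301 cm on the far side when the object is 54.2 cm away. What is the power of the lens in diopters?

P = +2.18 D

d_i = +301 cm.
1/f = 1/d_o + 1/d_i = 1/(54.2) + 1/(301) = 0.02177 cm⁻¹.
f = 45.93 cm = 0.4593 m, so P = 1/f = +2.18 D.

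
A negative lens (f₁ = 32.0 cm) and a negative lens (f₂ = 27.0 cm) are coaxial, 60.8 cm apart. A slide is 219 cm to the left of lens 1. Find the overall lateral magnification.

f₁ = −32.0 cm (diverging).
Lens 1: 1/d_i1 = 1/(-32.0) − 1/(219) = -0.03582, so d_i1 = -27.92 cm; m₁ = −d_i1/d_o1 = +0.1275.
d_o2 = 60.8 − (-27.92) = 88.72 cm.
f₂ = −27.0 cm (diverging).
Lens 2: 1/d_i2 = 1/(-27.0) − 1/(88.72) = -0.04831, so d_i2 = -20.70 cm; m₂ = −d_i2/d_o2 = +0.2333.
m = m₁·m₂ = (+0.1275)(+0.2333) = +0.0297.

m = +0.0297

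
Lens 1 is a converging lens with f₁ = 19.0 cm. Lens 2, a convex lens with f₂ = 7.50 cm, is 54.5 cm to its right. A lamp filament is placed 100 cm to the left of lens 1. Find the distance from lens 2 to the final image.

Lens 1: 1/d_i1 = 1/f₁ − 1/d_o1 = 1/(19.0) − 1/(100) = 0.04263, so d_i1 = 23.46 cm.
The intermediate image is 23.46 cm to the right of lens 1, which is 54.5 − (23.46) = 31.04 cm to the left of lens 2, so d_o2 = +31.04 cm.
Lens 2: 1/d_i2 = 1/f₂ − 1/d_o2 = 1/(7.50) − 1/(31.04) = 0.1011, so d_i2 = 9.89 cm.
The final image is real, 9.89 cm to the right of lens 2 (overall magnification ≈ 0.075).

9.89 cm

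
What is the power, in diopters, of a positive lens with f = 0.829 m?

P = 1/f = 1/(0.829 m) = +1.21 D.

P = +1.21 D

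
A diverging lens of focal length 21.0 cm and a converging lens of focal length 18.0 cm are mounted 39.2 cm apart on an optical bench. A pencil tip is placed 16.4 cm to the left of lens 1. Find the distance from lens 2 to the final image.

Lens 1 is diverging, so f₁ = −21.0 cm.
Lens 1: 1/d_i1 = 1/f₁ − 1/d_o1 = 1/(-21.0) − 1/(16.4) = -0.1086, so d_i1 = -9.209 cm.
The intermediate image is 9.209 cm to the left of lens 1 (virtual), which is 39.2 − (-9.209) = 48.41 cm to the left of lens 2, so d_o2 = +48.41 cm.
Lens 2: 1/d_i2 = 1/f₂ − 1/d_o2 = 1/(18.0) − 1/(48.41) = 0.03490, so d_i2 = 28.7 cm.
The final image is real, 28.7 cm to the right of lens 2 (overall magnification ≈ -0.33).

28.7 cm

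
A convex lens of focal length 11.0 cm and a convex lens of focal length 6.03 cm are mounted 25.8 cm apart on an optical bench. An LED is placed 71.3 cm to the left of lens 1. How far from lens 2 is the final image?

11.4 cm

Lens 1: 1/d_i1 = 1/f₁ − 1/d_o1 = 1/(11.0) − 1/(71.3) = 0.07688, so d_i1 = 13.01 cm.
The intermediate image is 13.01 cm to the right of lens 1, which is 25.8 − (13.01) = 12.79 cm to the left of lens 2, so d_o2 = +12.79 cm.
Lens 2: 1/d_i2 = 1/f₂ − 1/d_o2 = 1/(6.03) − 1/(12.79) = 0.08765, so d_i2 = 11.4 cm.
The final image is real, 11.4 cm to the right of lens 2 (overall magnification ≈ 0.16).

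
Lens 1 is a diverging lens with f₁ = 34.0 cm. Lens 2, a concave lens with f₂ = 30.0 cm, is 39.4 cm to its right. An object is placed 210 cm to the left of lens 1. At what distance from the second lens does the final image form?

20.9 cm

Lens 1 is diverging, so f₁ = −34.0 cm.
Lens 1: 1/d_i1 = 1/f₁ − 1/d_o1 = 1/(-34.0) − 1/(210) = -0.03417, so d_i1 = -29.26 cm.
The intermediate image is 29.26 cm to the left of lens 1 (virtual), which is 39.4 − (-29.26) = 68.66 cm to the left of lens 2, so d_o2 = +68.66 cm.
Lens 2 is diverging, so f₂ = −30.0 cm.
Lens 2: 1/d_i2 = 1/f₂ − 1/d_o2 = 1/(-30.0) − 1/(68.66) = -0.04790, so d_i2 = -20.9 cm.
The final image is virtual, 20.9 cm to the left of lens 2 (overall magnification ≈ 0.042).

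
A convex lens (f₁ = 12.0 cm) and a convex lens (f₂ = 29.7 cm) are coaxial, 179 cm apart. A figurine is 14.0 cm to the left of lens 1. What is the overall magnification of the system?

m = +2.73

Lens 1: 1/d_i1 = 1/(12.0) − 1/(14.0) = 0.01190, so d_i1 = 84.00 cm; m₁ = −d_i1/d_o1 = -6.000.
d_o2 = 179 − (84.00) = 95.00 cm.
Lens 2: 1/d_i2 = 1/(29.7) − 1/(95.00) = 0.02314, so d_i2 = 43.21 cm; m₂ = −d_i2/d_o2 = -0.4548.
m = m₁·m₂ = (-6.000)(-0.4548) = +2.73.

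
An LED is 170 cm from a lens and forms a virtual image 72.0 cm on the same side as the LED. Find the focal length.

Virtual image ⇒ d_i = −72.0 cm.
1/f = 1/d_o + 1/d_i = 1/(170) + 1/(-72.0) = -0.008007, so f = -125 cm.
Since f is negative, the lens is diverging.

f = -125 cm (diverging)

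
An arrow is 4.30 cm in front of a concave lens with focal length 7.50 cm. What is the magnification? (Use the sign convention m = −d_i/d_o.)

m = +0.636

For a concave lens, f = -7.50 cm.
1/d_i = 1/f − 1/d_o = 1/(-7.500) − 1/(4.30) = -0.3659, so d_i = -2.733 cm.
m = −d_i/d_o = −(-2.733)/(4.30) = +0.636.
The image is virtual, upright and reduced, on the same side as the object.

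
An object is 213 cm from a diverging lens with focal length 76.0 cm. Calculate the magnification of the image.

For a diverging lens, f = -76.0 cm.
1/d_i = 1/f − 1/d_o = 1/(-76.00) − 1/(213) = -0.01785, so d_i = -56.01 cm.
m = −d_i/d_o = −(-56.01)/(213) = +0.263.
The image is virtual, upright and reduced, on the same side as the object.

m = +0.263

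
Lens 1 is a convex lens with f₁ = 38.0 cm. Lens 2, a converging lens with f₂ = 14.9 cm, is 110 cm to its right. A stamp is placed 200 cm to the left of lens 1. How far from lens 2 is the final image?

19.5 cm

Lens 1: 1/d_i1 = 1/f₁ − 1/d_o1 = 1/(38.0) − 1/(200) = 0.02132, so d_i1 = 46.91 cm.
The intermediate image is 46.91 cm to the right of lens 1, which is 110 − (46.91) = 63.09 cm to the left of lens 2, so d_o2 = +63.09 cm.
Lens 2: 1/d_i2 = 1/f₂ − 1/d_o2 = 1/(14.9) − 1/(63.09) = 0.05126, so d_i2 = 19.5 cm.
The final image is real, 19.5 cm to the right of lens 2 (overall magnification ≈ 0.073).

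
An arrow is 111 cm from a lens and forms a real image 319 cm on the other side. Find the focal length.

f = 82.3 cm (converging)

Real image ⇒ d_i = +319 cm.
1/f = 1/d_o + 1/d_i = 1/(111) + 1/(319) = 0.01214, so f = 82.3 cm.
Since f is positive, the lens is converging.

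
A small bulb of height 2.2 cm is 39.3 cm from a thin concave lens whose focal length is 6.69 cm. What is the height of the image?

For a concave lens, f = -6.69 cm.
1/d_i = 1/f − 1/d_o = 1/(-6.690) − 1/(39.3) = -0.1749, so d_i = -5.717 cm.
m = −d_i/d_o = +0.1455.
|h_i| = |m|·h_o = 0.1455 × 2.2 = 0.320 cm. The image is virtual, upright and reduced, on the same side as the object.

0.320 cm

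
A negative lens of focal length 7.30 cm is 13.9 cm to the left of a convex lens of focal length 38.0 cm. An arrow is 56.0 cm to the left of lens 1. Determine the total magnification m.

f₁ = −7.30 cm (diverging).
Lens 1: 1/d_i1 = 1/(-7.30) − 1/(56.0) = -0.1548, so d_i1 = -6.458 cm; m₁ = −d_i1/d_o1 = +0.1153.
d_o2 = 13.9 − (-6.458) = 20.36 cm.
Lens 2: 1/d_i2 = 1/(38.0) − 1/(20.36) = -0.02280, so d_i2 = -43.86 cm; m₂ = −d_i2/d_o2 = +2.154.
m = m₁·m₂ = (+0.1153)(+2.154) = +0.248.

m = +0.248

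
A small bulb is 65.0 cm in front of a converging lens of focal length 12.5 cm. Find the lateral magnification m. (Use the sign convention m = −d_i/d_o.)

1/d_i = 1/f − 1/d_o = 1/(12.50) − 1/(65.0) = 0.06462, so d_i = 15.48 cm.
m = −d_i/d_o = −(15.48)/(65.0) = -0.238.
The image is real, inverted and reduced, on the far side of the lens.

m = -0.238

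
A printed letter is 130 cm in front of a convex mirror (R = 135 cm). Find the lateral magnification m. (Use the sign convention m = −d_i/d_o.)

m = +0.342

f = R/2 = 135/2 = 67.50 cm; for a convex mirror, f = -67.50 cm.
1/d_i = 1/f − 1/d_o = 1/(-67.50) − 1/(130) = -0.02251, so d_i = -44.43 cm.
m = −d_i/d_o = −(-44.43)/(130) = +0.342.
The image is virtual, upright and reduced, behind the mirror.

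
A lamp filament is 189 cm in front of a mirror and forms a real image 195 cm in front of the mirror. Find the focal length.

f = 96.0 cm (concave)

Real image ⇒ d_i = +195 cm.
1/f = 1/d_o + 1/d_i = 1/(189) + 1/(195) = 0.01042, so f = 96.0 cm.
Since f is positive, the mirror is concave.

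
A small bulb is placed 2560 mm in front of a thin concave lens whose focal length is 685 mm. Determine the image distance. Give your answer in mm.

For a concave lens, f = -685 mm.
Lens equation: 1/v = 1/f − 1/u = 1/(-685.0) − 1/(2560) = -0.001460 − 0.0003906 = -0.001850, so v = -540 mm.
The image is virtual, upright and reduced, on the same side as the object.

540 mm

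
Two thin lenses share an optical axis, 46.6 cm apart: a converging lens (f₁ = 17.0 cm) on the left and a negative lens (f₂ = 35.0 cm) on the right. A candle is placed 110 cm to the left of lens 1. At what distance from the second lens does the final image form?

Lens 1: 1/d_i1 = 1/f₁ − 1/d_o1 = 1/(17.0) − 1/(110) = 0.04973, so d_i1 = 20.11 cm.
The intermediate image is 20.11 cm to the right of lens 1, which is 46.6 − (20.11) = 26.49 cm to the left of lens 2, so d_o2 = +26.49 cm.
Lens 2 is diverging, so f₂ = −35.0 cm.
Lens 2: 1/d_i2 = 1/f₂ − 1/d_o2 = 1/(-35.0) − 1/(26.49) = -0.06632, so d_i2 = -15.1 cm.
The final image is virtual, 15.1 cm to the left of lens 2 (overall magnification ≈ -0.10).

15.1 cm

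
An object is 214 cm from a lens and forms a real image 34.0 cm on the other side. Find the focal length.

Real image ⇒ d_i = +34.0 cm.
1/f = 1/d_o + 1/d_i = 1/(214) + 1/(34.0) = 0.03408, so f = 29.3 cm.
Since f is positive, the lens is converging.

f = 29.3 cm (converging)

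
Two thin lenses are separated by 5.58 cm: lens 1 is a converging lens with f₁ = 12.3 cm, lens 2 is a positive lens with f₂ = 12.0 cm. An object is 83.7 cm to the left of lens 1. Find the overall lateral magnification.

m = -0.0992

Lens 1: 1/d_i1 = 1/(12.3) − 1/(83.7) = 0.06935, so d_i1 = 14.42 cm; m₁ = −d_i1/d_o1 = -0.1723.
d_o2 = 5.58 − (14.42) = -8.840 cm (virtual object).
Lens 2: 1/d_i2 = 1/(12.0) − 1/(-8.840) = 0.1965, so d_i2 = 5.090 cm; m₂ = −d_i2/d_o2 = +0.5758.
m = m₁·m₂ = (-0.1723)(+0.5758) = -0.0992.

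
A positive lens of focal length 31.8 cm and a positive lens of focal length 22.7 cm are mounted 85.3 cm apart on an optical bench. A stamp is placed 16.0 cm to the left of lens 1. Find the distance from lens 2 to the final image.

Lens 1: 1/d_i1 = 1/f₁ − 1/d_o1 = 1/(31.8) − 1/(16.0) = -0.03105, so d_i1 = -32.20 cm.
The intermediate image is 32.20 cm to the left of lens 1 (virtual), which is 85.3 − (-32.20) = 117.5 cm to the left of lens 2, so d_o2 = +117.5 cm.
Lens 2: 1/d_i2 = 1/f₂ − 1/d_o2 = 1/(22.7) − 1/(117.5) = 0.03554, so d_i2 = 28.1 cm.
The final image is real, 28.1 cm to the right of lens 2 (overall magnification ≈ -0.48).

28.1 cm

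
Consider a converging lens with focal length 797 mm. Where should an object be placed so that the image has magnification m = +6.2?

m = −d_i/d_o ⇒ d_i = −m·d_o.
1/f = 1/d_o + 1/d_i = 1/d_o − 1/(m·d_o) = (1 − 1/m)/d_o, so d_o = f(1 − 1/m) = (797.0)(1 − 1/(+6.2)) = 668 mm.

668 mm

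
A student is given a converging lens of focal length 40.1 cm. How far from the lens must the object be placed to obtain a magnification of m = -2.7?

m = −d_i/d_o ⇒ d_i = −m·d_o.
1/f = 1/d_o + 1/d_i = 1/d_o − 1/(m·d_o) = (1 − 1/m)/d_o, so d_o = f(1 − 1/m) = (40.10)(1 − 1/(-2.7)) = 55.0 cm.

55.0 cm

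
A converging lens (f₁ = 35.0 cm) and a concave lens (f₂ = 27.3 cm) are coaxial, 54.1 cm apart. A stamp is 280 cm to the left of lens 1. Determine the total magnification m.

Lens 1: 1/d_i1 = 1/(35.0) − 1/(280) = 0.02500, so d_i1 = 40.00 cm; m₁ = −d_i1/d_o1 = -0.1429.
d_o2 = 54.1 − (40.00) = 14.10 cm.
f₂ = −27.3 cm (diverging).
Lens 2: 1/d_i2 = 1/(-27.3) − 1/(14.10) = -0.1076, so d_i2 = -9.298 cm; m₂ = −d_i2/d_o2 = +0.6594.
m = m₁·m₂ = (-0.1429)(+0.6594) = -0.0942.

m = -0.0942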